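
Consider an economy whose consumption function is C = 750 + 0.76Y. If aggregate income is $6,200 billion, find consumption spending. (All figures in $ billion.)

C = 750 + 0.76(6200) = 750 + 4712 = 5462

C = 5462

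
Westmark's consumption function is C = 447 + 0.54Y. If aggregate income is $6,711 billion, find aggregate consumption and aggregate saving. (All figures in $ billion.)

C = 447 + 0.54(6711) = 447 + 3623.94 = 4070.94
S = Y − C = 6711 − 4070.94 = 2640.06

C = 4070.94; S = 2640.06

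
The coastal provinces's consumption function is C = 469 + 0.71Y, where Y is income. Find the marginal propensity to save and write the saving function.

MPS = 0.29; S = -469 + 0.29Y

MPS = 1 − MPC = 1 − 0.71 = 0.29
S = Y − C = -469 + 0.29Y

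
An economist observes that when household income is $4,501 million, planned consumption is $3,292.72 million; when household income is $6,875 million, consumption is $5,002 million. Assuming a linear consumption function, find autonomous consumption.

MPC = ΔC/ΔY = (5002 − 3292.72)/(6875 − 4501) = 1709.28/2374 = 0.72
a = C − MPC·Y = 3292.72 − 0.72(4501) = 3292.72 − 3240.72 = 52

a = 52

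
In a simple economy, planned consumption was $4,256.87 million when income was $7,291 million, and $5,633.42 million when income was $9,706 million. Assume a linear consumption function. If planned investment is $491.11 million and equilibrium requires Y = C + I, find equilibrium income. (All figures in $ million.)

MPC = (5633.42 − 4256.87)/(9706 − 7291) = 1376.55/2415 = 0.57
a = 4256.87 − 0.57(7291) = 101
Equilibrium: Y = 101 + 0.57Y + 491.11
0.43Y = 592.11, so Y = 592.11/0.43 = 1377

Y = 1377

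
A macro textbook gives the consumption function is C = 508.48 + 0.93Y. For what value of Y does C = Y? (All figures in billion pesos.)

At break-even, C = Y: 508.48 + 0.93Y = Y
0.07Y = 508.48, so Y = 508.48/0.07 = 7264

Y = 7264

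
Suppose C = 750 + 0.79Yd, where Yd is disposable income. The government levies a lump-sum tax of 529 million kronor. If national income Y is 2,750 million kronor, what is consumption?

C = 2504.59

Yd = Y − T = 2750 − 529 = 2221
C = 750 + 0.79(2221) = 750 + 1754.59 = 2504.59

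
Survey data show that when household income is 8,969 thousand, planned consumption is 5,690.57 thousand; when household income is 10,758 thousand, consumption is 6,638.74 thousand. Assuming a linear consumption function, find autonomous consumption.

a = 937

MPC = ΔC/ΔY = (6638.74 − 5690.57)/(10758 − 8969) = 948.17/1789 = 0.53
a = C − MPC·Y = 5690.57 − 0.53(8969) = 5690.57 − 4753.57 = 937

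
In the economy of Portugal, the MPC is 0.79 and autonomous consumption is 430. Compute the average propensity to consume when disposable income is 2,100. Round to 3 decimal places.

C = 430 + 0.79(2100) = 2089
APC = C/Y = 2089/2100 = 0.995

APC = 0.995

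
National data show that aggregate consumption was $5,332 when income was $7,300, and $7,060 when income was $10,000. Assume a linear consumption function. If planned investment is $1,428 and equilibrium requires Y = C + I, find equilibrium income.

Y = 5800

MPC = (7060 − 5332)/(10000 − 7300) = 1728/2700 = 0.64
a = 5332 − 0.64(7300) = 660
Equilibrium: Y = 660 + 0.64Y + 1428
0.36Y = 2088, so Y = 2088/0.36 = 5800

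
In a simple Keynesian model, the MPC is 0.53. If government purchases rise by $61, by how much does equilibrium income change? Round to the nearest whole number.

ΔY ≈ 130

The multiplier is 1/(1 − MPC) = 1/0.47.
ΔY = 61/0.47 = 129.79 ≈ 130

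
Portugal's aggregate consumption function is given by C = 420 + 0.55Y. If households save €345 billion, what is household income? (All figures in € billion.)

S = Y − C = -420 + 0.45Y
-420 + 0.45Y = 345, so 0.45Y = 765 and Y = 1700

Y = 1700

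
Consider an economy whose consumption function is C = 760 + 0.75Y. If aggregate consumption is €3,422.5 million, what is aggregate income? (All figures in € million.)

760 + 0.75Y = 3422.5
0.75Y = 2662.5, so Y = 2662.5/0.75 = 3550

Y = 3550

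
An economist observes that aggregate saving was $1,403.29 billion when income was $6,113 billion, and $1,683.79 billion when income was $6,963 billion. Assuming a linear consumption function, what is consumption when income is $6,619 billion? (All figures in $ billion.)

C = 5048.73

MPS = ΔS/ΔY = (1683.79 − 1403.29)/(6963 − 6113) = 280.5/850 = 0.33
MPC = 1 − MPS = 0.67
Autonomous saving = 1403.29 − 0.33(6113) = -614, so a = 614
C = 614 + 0.67(6619) = 614 + 4434.73 = 5048.73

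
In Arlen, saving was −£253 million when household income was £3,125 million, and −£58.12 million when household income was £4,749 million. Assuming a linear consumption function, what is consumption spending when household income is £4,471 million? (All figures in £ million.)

C = 4562.48

MPS = ΔS/ΔY = (-58.12 − (-253))/(4749 − 3125) = 194.88/1624 = 0.12
MPC = 1 − MPS = 0.88
Autonomous saving = -253 − 0.12(3125) = -628, so a = 628
C = 628 + 0.88(4471) = 628 + 3934.48 = 4562.48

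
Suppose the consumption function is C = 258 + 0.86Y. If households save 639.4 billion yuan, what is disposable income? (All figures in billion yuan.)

S = Y − C = -258 + 0.14Y
-258 + 0.14Y = 639.4, so 0.14Y = 897.4 and Y = 6410

Y = 6410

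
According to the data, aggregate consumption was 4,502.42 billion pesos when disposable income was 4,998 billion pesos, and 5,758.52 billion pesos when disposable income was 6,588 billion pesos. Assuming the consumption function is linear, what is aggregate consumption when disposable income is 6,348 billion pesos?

MPC = (5758.52 − 4502.42)/(6588 − 4998) = 1256.1/1590 = 0.79
a = 4502.42 − 0.79(4998) = 4502.42 − 3948.42 = 554
C = 554 + 0.79(6348) = 554 + 5014.92 = 5568.92

C = 5568.92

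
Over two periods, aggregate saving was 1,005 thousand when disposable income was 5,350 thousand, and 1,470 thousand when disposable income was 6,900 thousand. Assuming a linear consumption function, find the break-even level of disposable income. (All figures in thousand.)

MPS = ΔS/ΔY = (1470 − 1005)/(6900 − 5350) = 465/1550 = 0.3
MPC = 1 − MPS = 0.7
From S(5350) = 1005: −a + 0.3(5350) = 1005, so a = 1605 − 1005 = 600
Break-even (S = 0): Y = a/MPS = 600/0.3 = 2000

Y = 2000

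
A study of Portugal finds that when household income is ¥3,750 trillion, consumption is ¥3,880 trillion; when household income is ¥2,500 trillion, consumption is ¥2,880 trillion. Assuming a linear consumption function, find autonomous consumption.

MPC = ΔC/ΔY = (3880 − 2880)/(3750 − 2500) = 1000/1250 = 0.8
a = C − MPC·Y = 2880 − 0.8(2500) = 2880 − 2000 = 880

a = 880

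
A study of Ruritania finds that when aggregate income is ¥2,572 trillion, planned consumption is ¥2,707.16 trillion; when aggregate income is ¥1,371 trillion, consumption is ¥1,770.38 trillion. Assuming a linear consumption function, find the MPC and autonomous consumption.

MPC = 0.78; a = 701

MPC = ΔC/ΔY = (2707.16 − 1770.38)/(2572 − 1371) = 936.78/1201 = 0.78
a = C − MPC·Y = 1770.38 − 0.78(1371) = 1770.38 − 1069.38 = 701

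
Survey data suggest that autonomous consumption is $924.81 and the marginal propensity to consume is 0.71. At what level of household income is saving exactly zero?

Y = 3189

At break-even, C = Y: 924.81 + 0.71Y = Y
0.29Y = 924.81, so Y = 924.81/0.29 = 3189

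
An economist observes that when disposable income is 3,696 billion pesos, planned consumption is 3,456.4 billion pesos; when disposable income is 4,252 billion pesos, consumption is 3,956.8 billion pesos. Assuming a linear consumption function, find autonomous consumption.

MPC = ΔC/ΔY = (3956.8 − 3456.4)/(4252 − 3696) = 500.4/556 = 0.9
a = C − MPC·Y = 3456.4 − 0.9(3696) = 3456.4 − 3326.4 = 130

a = 130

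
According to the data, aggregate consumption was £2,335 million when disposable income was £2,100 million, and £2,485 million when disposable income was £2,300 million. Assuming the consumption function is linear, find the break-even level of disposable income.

Y = 3040

MPC = (2485 − 2335)/(2300 − 2100) = 150/200 = 0.75
a = 2335 − 0.75(2100) = 2335 − 1575 = 760
Break-even: Y = a/(1−MPC) = 760/0.25 = 3040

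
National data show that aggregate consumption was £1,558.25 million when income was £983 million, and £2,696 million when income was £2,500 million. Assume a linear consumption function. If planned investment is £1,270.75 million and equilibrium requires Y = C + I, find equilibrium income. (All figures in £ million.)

Y = 8367

MPC = (2696 − 1558.25)/(2500 − 983) = 1137.75/1517 = 0.75
a = 1558.25 − 0.75(983) = 821
Equilibrium: Y = 821 + 0.75Y + 1270.75
0.25Y = 2091.75, so Y = 2091.75/0.25 = 8367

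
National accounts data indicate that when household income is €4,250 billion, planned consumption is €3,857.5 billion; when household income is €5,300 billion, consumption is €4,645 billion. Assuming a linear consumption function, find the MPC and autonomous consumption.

MPC = ΔC/ΔY = (4645 − 3857.5)/(5300 − 4250) = 787.5/1050 = 0.75
a = C − MPC·Y = 3857.5 − 0.75(4250) = 3857.5 − 3187.5 = 670

MPC = 0.75; a = 670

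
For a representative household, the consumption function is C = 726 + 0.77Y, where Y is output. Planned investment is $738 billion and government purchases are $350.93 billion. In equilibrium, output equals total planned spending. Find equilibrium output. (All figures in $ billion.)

Y = C + I + G = 726 + 0.77Y + 738 + 350.93
Y − 0.77Y = 1814.93
0.23Y = 1814.93, so Y = 1814.93/0.23 = 7891

Y = 7891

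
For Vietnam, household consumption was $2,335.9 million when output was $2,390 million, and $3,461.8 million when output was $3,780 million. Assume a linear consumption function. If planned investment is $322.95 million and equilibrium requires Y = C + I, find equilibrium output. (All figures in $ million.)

MPC = (3461.8 − 2335.9)/(3780 − 2390) = 1125.9/1390 = 0.81
a = 2335.9 − 0.81(2390) = 400
Equilibrium: Y = 400 + 0.81Y + 322.95
0.19Y = 722.95, so Y = 722.95/0.19 = 3805

Y = 3805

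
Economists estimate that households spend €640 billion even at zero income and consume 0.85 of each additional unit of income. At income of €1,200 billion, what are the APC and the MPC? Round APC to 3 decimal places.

APC = 1.383; MPC = 0.85

MPC = 0.85 (the slope of the consumption function)
C = 640 + 0.85(1200) = 1660, so APC = 1660/1200 = 1.383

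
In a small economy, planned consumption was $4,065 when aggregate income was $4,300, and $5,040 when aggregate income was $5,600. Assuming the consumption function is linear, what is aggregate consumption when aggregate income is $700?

C = 1365

MPC = (5040 − 4065)/(5600 − 4300) = 975/1300 = 0.75
a = 4065 − 0.75(4300) = 4065 − 3225 = 840
C = 840 + 0.75(700) = 840 + 525 = 1365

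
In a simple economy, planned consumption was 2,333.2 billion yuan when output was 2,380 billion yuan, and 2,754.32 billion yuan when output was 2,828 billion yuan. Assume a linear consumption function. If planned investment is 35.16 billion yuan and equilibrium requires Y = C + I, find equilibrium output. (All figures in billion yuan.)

Y = 2186

MPC = (2754.32 − 2333.2)/(2828 − 2380) = 421.12/448 = 0.94
a = 2333.2 − 0.94(2380) = 96
Equilibrium: Y = 96 + 0.94Y + 35.16
0.06Y = 131.16, so Y = 131.16/0.06 = 2186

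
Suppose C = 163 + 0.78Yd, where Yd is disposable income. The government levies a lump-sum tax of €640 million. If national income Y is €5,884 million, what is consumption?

Yd = Y − T = 5884 − 640 = 5244
C = 163 + 0.78(5244) = 163 + 4090.32 = 4253.32

C = 4253.32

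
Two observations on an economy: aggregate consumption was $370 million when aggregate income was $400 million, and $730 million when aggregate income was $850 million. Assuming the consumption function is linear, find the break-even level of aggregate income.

MPC = (730 − 370)/(850 − 400) = 360/450 = 0.8
a = 370 − 0.8(400) = 370 − 320 = 50
Break-even: Y = a/(1−MPC) = 50/0.2 = 250

Y = 250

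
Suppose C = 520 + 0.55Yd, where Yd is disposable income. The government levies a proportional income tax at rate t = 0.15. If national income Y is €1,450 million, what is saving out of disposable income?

S = 34.625

Yd = (1 − 0.15)(1450) = 0.85(1450) = 1232.5
C = 520 + 0.55(1232.5) = 520 + 677.875 = 1197.875
S = Yd − C = 1232.5 − 1197.875 = 34.625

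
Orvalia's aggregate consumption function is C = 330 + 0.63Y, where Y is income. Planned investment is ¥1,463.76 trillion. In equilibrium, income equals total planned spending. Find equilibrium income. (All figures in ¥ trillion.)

Y = 4848

Y = C + I = 330 + 0.63Y + 1463.76
Y − 0.63Y = 1793.76
0.37Y = 1793.76, so Y = 1793.76/0.37 = 4848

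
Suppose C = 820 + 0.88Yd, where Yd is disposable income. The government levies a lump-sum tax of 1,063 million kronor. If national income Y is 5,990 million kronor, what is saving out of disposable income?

S = -228.76

Yd = Y − T = 5990 − 1063 = 4927
C = 820 + 0.88(4927) = 820 + 4335.76 = 5155.76
S = Yd − C = 4927 − 5155.76 = -228.76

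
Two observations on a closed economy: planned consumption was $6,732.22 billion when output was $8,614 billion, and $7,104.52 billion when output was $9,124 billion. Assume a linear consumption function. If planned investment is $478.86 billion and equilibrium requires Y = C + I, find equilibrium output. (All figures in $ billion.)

Y = 3418

MPC = (7104.52 − 6732.22)/(9124 − 8614) = 372.3/510 = 0.73
a = 6732.22 − 0.73(8614) = 444
Equilibrium: Y = 444 + 0.73Y + 478.86
0.27Y = 922.86, so Y = 922.86/0.27 = 3418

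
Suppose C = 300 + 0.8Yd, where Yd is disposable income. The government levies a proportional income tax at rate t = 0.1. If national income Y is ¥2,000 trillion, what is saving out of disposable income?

Yd = (1 − 0.1)(2000) = 0.9(2000) = 1800
C = 300 + 0.8(1800) = 300 + 1440 = 1740
S = Yd − C = 1800 − 1740 = 60

S = 60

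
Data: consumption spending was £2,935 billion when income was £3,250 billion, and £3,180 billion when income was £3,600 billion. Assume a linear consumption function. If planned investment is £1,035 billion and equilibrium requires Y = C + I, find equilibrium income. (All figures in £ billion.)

Y = 5650

MPC = (3180 − 2935)/(3600 − 3250) = 245/350 = 0.7
a = 2935 − 0.7(3250) = 660
Equilibrium: Y = 660 + 0.7Y + 1035
0.3Y = 1695, so Y = 1695/0.3 = 5650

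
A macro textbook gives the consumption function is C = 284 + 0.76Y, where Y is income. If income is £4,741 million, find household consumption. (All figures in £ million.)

C = 3887.16

C = 284 + 0.76(4741) = 284 + 3603.16 = 3887.16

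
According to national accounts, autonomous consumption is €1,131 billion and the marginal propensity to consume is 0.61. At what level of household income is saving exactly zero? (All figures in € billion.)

Y = 2900

At break-even, C = Y: 1131 + 0.61Y = Y
0.39Y = 1131, so Y = 1131/0.39 = 2900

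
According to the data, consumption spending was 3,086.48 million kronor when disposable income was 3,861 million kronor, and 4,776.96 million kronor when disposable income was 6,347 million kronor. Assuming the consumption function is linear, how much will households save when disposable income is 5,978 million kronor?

S = 1451.96

MPC = (4776.96 − 3086.48)/(6347 − 3861) = 1690.48/2486 = 0.68
a = 3086.48 − 0.68(3861) = 3086.48 − 2625.48 = 461
C = 461 + 0.68(5978) = 4526.04
S = 5978 − 4526.04 = 1451.96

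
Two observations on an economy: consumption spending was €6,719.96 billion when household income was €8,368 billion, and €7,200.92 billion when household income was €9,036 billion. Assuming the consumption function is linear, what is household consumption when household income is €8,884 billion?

MPC = (7200.92 − 6719.96)/(9036 − 8368) = 480.96/668 = 0.72
a = 6719.96 − 0.72(8368) = 6719.96 − 6024.96 = 695
C = 695 + 0.72(8884) = 695 + 6396.48 = 7091.48

C = 7091.48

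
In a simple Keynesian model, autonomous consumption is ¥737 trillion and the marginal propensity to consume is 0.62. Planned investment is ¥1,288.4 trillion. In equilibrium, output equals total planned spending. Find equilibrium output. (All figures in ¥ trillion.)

Y = 5330

Y = C + I = 737 + 0.62Y + 1288.4
Y − 0.62Y = 2025.4
0.38Y = 2025.4, so Y = 2025.4/0.38 = 5330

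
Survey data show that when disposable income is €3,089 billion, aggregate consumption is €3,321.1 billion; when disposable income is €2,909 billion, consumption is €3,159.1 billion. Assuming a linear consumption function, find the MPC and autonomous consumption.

MPC = ΔC/ΔY = (3321.1 − 3159.1)/(3089 − 2909) = 162/180 = 0.9
a = C − MPC·Y = 3159.1 − 0.9(2909) = 3159.1 − 2618.1 = 541

MPC = 0.9; a = 541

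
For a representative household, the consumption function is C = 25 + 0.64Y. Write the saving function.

S = -25 + 0.36Y

S = Y − C = Y − (25 + 0.64Y) = -25 + (1 − 0.64)Y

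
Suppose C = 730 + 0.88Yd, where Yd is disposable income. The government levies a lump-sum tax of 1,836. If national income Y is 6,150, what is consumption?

Yd = Y − T = 6150 − 1836 = 4314
C = 730 + 0.88(4314) = 730 + 3796.32 = 4526.32

C = 4526.32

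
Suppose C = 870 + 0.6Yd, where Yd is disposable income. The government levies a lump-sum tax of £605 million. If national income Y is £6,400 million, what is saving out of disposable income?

Yd = Y − T = 6400 − 605 = 5795
C = 870 + 0.6(5795) = 870 + 3477 = 4347
S = Yd − C = 5795 − 4347 = 1448

S = 1448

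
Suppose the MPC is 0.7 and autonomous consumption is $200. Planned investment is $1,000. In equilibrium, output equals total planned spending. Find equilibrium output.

Y = C + I = 200 + 0.7Y + 1000
Y − 0.7Y = 1200
0.3Y = 1200, so Y = 1200/0.3 = 4000

Y = 4000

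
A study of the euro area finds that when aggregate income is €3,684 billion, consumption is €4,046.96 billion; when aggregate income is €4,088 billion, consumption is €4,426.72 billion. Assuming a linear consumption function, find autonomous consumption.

MPC = ΔC/ΔY = (4426.72 − 4046.96)/(4088 − 3684) = 379.76/404 = 0.94
a = C − MPC·Y = 4046.96 − 0.94(3684) = 4046.96 − 3462.96 = 584

a = 584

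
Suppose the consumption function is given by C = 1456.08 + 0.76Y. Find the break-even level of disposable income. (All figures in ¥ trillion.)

Y = 6067

At break-even, C = Y: 1456.08 + 0.76Y = Y
0.24Y = 1456.08, so Y = 1456.08/0.24 = 6067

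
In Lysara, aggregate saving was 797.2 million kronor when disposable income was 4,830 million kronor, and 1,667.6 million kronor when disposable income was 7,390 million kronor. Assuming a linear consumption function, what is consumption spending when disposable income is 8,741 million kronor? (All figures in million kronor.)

MPS = ΔS/ΔY = (1667.6 − 797.2)/(7390 − 4830) = 870.4/2560 = 0.34
MPC = 1 − MPS = 0.66
Autonomous saving = 797.2 − 0.34(4830) = -845, so a = 845
C = 845 + 0.66(8741) = 845 + 5769.06 = 6614.06

C = 6614.06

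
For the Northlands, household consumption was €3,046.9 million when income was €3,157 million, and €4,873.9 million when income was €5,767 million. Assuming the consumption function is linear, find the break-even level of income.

MPC = (4873.9 − 3046.9)/(5767 − 3157) = 1827/2610 = 0.7
a = 3046.9 − 0.7(3157) = 3046.9 − 2209.9 = 837
Break-even: Y = a/(1−MPC) = 837/0.3 = 2790

Y = 2790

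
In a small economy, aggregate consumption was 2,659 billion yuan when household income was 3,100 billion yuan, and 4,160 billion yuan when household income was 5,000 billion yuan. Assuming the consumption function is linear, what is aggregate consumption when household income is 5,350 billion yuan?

MPC = (4160 − 2659)/(5000 − 3100) = 1501/1900 = 0.79
a = 2659 − 0.79(3100) = 2659 − 2449 = 210
C = 210 + 0.79(5350) = 210 + 4226.5 = 4436.5

C = 4436.5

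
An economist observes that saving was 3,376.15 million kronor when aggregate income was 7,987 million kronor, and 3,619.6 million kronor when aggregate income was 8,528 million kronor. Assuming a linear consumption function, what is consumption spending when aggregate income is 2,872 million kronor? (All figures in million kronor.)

MPS = ΔS/ΔY = (3619.6 − 3376.15)/(8528 − 7987) = 243.45/541 = 0.45
MPC = 1 − MPS = 0.55
Autonomous saving = 3376.15 − 0.45(7987) = -218, so a = 218
C = 218 + 0.55(2872) = 218 + 1579.6 = 1797.6

C = 1797.6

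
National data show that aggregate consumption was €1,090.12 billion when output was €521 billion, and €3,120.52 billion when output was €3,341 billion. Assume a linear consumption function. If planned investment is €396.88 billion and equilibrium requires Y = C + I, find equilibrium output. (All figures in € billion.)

Y = 3971

MPC = (3120.52 − 1090.12)/(3341 − 521) = 2030.4/2820 = 0.72
a = 1090.12 − 0.72(521) = 715
Equilibrium: Y = 715 + 0.72Y + 396.88
0.28Y = 1111.88, so Y = 1111.88/0.28 = 3971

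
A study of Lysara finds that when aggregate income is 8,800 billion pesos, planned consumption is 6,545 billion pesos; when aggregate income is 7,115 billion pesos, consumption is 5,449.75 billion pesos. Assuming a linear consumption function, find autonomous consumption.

MPC = ΔC/ΔY = (6545 − 5449.75)/(8800 − 7115) = 1095.25/1685 = 0.65
a = C − MPC·Y = 5449.75 − 0.65(7115) = 5449.75 − 4624.75 = 825

a = 825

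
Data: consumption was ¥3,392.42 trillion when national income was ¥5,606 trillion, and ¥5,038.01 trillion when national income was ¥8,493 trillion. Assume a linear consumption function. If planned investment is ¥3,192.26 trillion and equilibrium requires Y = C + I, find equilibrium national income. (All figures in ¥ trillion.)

MPC = (5038.01 − 3392.42)/(8493 − 5606) = 1645.59/2887 = 0.57
a = 3392.42 − 0.57(5606) = 197
Equilibrium: Y = 197 + 0.57Y + 3192.26
0.43Y = 3389.26, so Y = 3389.26/0.43 = 7882

Y = 7882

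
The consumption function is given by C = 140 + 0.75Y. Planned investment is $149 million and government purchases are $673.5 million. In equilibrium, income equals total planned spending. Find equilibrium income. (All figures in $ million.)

Y = C + I + G = 140 + 0.75Y + 149 + 673.5
Y − 0.75Y = 962.5
0.25Y = 962.5, so Y = 962.5/0.25 = 3850

Y = 3850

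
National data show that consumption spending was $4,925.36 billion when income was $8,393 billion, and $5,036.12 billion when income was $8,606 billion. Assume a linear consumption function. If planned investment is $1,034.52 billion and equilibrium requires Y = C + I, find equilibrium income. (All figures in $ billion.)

Y = 3324

MPC = (5036.12 − 4925.36)/(8606 − 8393) = 110.76/213 = 0.52
a = 4925.36 − 0.52(8393) = 561
Equilibrium: Y = 561 + 0.52Y + 1034.52
0.48Y = 1595.52, so Y = 1595.52/0.48 = 3324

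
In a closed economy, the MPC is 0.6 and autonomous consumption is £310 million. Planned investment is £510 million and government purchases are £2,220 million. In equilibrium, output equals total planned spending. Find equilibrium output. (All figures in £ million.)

Y = 7600

Y = C + I + G = 310 + 0.6Y + 510 + 2220
Y − 0.6Y = 3040
0.4Y = 3040, so Y = 3040/0.4 = 7600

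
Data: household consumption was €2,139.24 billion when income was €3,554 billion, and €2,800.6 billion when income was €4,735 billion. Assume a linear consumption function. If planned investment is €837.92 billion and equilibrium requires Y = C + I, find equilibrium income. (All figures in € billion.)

Y = 2243

MPC = (2800.6 − 2139.24)/(4735 − 3554) = 661.36/1181 = 0.56
a = 2139.24 − 0.56(3554) = 149
Equilibrium: Y = 149 + 0.56Y + 837.92
0.44Y = 986.92, so Y = 986.92/0.44 = 2243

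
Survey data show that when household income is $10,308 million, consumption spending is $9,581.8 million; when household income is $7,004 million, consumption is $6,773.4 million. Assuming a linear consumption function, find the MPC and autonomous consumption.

MPC = 0.85; a = 820

MPC = ΔC/ΔY = (9581.8 − 6773.4)/(10308 − 7004) = 2808.4/3304 = 0.85
a = C − MPC·Y = 6773.4 − 0.85(7004) = 6773.4 − 5953.4 = 820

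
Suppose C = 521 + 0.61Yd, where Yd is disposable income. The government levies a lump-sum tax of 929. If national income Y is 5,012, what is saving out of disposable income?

S = 1071.37

Yd = Y − T = 5012 − 929 = 4083
C = 521 + 0.61(4083) = 521 + 2490.63 = 3011.63
S = Yd − C = 4083 − 3011.63 = 1071.37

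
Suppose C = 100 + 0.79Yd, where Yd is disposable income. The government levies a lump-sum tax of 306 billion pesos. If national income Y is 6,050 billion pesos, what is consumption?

Yd = Y − T = 6050 − 306 = 5744
C = 100 + 0.79(5744) = 100 + 4537.76 = 4637.76

C = 4637.76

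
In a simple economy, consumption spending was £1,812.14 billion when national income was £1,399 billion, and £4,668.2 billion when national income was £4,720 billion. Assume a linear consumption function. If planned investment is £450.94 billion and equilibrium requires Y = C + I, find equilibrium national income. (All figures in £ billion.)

Y = 7571

MPC = (4668.2 − 1812.14)/(4720 − 1399) = 2856.06/3321 = 0.86
a = 1812.14 − 0.86(1399) = 609
Equilibrium: Y = 609 + 0.86Y + 450.94
0.14Y = 1059.94, so Y = 1059.94/0.14 = 7571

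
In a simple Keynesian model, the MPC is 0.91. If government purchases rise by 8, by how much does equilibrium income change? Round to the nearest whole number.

ΔY ≈ 89

The multiplier is 1/(1 − MPC) = 1/0.09.
ΔY = 8/0.09 = 88.89 ≈ 89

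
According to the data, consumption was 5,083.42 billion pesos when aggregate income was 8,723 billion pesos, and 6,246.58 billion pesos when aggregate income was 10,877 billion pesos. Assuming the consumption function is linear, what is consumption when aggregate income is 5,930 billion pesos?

MPC = (6246.58 − 5083.42)/(10877 − 8723) = 1163.16/2154 = 0.54
a = 5083.42 − 0.54(8723) = 5083.42 − 4710.42 = 373
C = 373 + 0.54(5930) = 373 + 3202.2 = 3575.2

C = 3575.2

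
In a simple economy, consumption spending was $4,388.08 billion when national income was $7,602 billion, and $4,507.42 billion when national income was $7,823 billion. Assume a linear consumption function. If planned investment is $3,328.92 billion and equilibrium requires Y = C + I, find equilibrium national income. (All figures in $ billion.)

Y = 7852

MPC = (4507.42 − 4388.08)/(7823 − 7602) = 119.34/221 = 0.54
a = 4388.08 − 0.54(7602) = 283
Equilibrium: Y = 283 + 0.54Y + 3328.92
0.46Y = 3611.92, so Y = 3611.92/0.46 = 7852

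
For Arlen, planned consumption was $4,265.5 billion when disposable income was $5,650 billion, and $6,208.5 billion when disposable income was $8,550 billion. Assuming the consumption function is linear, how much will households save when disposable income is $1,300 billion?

S = -51

MPC = (6208.5 − 4265.5)/(8550 − 5650) = 1943/2900 = 0.67
a = 4265.5 − 0.67(5650) = 4265.5 − 3785.5 = 480
C = 480 + 0.67(1300) = 1351
S = 1300 − 1351 = -51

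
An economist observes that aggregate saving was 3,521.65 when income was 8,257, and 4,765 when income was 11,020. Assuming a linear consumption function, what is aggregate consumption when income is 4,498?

MPS = ΔS/ΔY = (4765 − 3521.65)/(11020 − 8257) = 1243.35/2763 = 0.45
MPC = 1 − MPS = 0.55
Autonomous saving = 3521.65 − 0.45(8257) = -194, so a = 194
C = 194 + 0.55(4498) = 194 + 2473.9 = 2667.9

C = 2667.9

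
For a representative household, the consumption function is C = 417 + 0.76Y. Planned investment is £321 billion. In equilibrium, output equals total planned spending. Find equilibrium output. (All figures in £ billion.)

Y = C + I = 417 + 0.76Y + 321
Y − 0.76Y = 738
0.24Y = 738, so Y = 738/0.24 = 3075

Y = 3075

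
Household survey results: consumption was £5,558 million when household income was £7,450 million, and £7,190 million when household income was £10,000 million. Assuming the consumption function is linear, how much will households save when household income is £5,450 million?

MPC = (7190 − 5558)/(10000 − 7450) = 1632/2550 = 0.64
a = 5558 − 0.64(7450) = 5558 − 4768 = 790
C = 790 + 0.64(5450) = 4278
S = 5450 − 4278 = 1172

S = 1172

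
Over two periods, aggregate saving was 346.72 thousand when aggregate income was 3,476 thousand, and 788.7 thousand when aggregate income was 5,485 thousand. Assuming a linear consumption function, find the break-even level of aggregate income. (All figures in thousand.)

Y = 1900

MPS = ΔS/ΔY = (788.7 − 346.72)/(5485 − 3476) = 441.98/2009 = 0.22
MPC = 1 − MPS = 0.78
From S(3476) = 346.72: −a + 0.22(3476) = 346.72, so a = 764.72 − 346.72 = 418
Break-even (S = 0): Y = a/MPS = 418/0.22 = 1900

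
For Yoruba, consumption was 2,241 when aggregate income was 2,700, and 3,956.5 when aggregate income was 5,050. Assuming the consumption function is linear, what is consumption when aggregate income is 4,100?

C = 3263

MPC = (3956.5 − 2241)/(5050 − 2700) = 1715.5/2350 = 0.73
a = 2241 − 0.73(2700) = 2241 − 1971 = 270
C = 270 + 0.73(4100) = 270 + 2993 = 3263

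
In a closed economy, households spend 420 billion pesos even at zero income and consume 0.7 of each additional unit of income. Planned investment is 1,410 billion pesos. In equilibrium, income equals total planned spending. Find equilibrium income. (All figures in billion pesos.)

Y = C + I = 420 + 0.7Y + 1410
Y − 0.7Y = 1830
0.3Y = 1830, so Y = 1830/0.3 = 6100

Y = 6100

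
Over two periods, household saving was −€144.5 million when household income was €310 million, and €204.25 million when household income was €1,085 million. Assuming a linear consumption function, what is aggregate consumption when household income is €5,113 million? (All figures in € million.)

C = 3096.15

MPS = ΔS/ΔY = (204.25 − (-144.5))/(1085 − 310) = 348.75/775 = 0.45
MPC = 1 − MPS = 0.55
Autonomous saving = -144.5 − 0.45(310) = -284, so a = 284
C = 284 + 0.55(5113) = 284 + 2812.15 = 3096.15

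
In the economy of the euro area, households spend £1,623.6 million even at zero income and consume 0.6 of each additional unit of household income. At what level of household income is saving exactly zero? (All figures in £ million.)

At break-even, C = Y: 1623.6 + 0.6Y = Y
0.4Y = 1623.6, so Y = 1623.6/0.4 = 4059

Y = 4059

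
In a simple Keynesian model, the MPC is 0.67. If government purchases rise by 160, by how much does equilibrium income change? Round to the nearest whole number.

The multiplier is 1/(1 − MPC) = 1/0.33.
ΔY = 160/0.33 = 484.85 ≈ 485

ΔY ≈ 485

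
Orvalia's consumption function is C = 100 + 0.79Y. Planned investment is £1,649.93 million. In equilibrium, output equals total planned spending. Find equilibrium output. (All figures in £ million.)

Y = C + I = 100 + 0.79Y + 1649.93
Y − 0.79Y = 1749.93
0.21Y = 1749.93, so Y = 1749.93/0.21 = 8333

Y = 8333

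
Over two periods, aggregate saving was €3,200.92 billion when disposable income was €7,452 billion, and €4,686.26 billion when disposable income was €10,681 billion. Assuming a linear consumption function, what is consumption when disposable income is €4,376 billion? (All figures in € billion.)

C = 2590.04

MPS = ΔS/ΔY = (4686.26 − 3200.92)/(10681 − 7452) = 1485.34/3229 = 0.46
MPC = 1 − MPS = 0.54
Autonomous saving = 3200.92 − 0.46(7452) = -227, so a = 227
C = 227 + 0.54(4376) = 227 + 2363.04 = 2590.04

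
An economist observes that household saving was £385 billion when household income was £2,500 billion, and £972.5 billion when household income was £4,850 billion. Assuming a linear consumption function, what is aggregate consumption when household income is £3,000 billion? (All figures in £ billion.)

C = 2490

MPS = ΔS/ΔY = (972.5 − 385)/(4850 − 2500) = 587.5/2350 = 0.25
MPC = 1 − MPS = 0.75
Autonomous saving = 385 − 0.25(2500) = -240, so a = 240
C = 240 + 0.75(3000) = 240 + 2250 = 2490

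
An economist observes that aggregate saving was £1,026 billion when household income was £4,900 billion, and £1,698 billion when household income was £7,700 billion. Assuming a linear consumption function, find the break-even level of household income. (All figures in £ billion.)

Y = 625

MPS = ΔS/ΔY = (1698 − 1026)/(7700 − 4900) = 672/2800 = 0.24
MPC = 1 − MPS = 0.76
From S(4900) = 1026: −a + 0.24(4900) = 1026, so a = 1176 − 1026 = 150
Break-even (S = 0): Y = a/MPS = 150/0.24 = 625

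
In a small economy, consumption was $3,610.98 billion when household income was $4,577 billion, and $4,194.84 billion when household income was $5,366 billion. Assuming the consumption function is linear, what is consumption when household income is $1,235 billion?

MPC = (4194.84 − 3610.98)/(5366 − 4577) = 583.86/789 = 0.74
a = 3610.98 − 0.74(4577) = 3610.98 − 3386.98 = 224
C = 224 + 0.74(1235) = 224 + 913.9 = 1137.9

C = 1137.9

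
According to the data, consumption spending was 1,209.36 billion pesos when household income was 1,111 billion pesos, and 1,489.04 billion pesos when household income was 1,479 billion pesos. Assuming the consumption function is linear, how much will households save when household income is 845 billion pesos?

S = -162.2

MPC = (1489.04 − 1209.36)/(1479 − 1111) = 279.68/368 = 0.76
a = 1209.36 − 0.76(1111) = 1209.36 − 844.36 = 365
C = 365 + 0.76(845) = 1007.2
S = 845 − 1007.2 = -162.2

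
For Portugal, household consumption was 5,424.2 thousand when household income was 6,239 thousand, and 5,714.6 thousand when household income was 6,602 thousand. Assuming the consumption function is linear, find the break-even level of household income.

MPC = (5714.6 − 5424.2)/(6602 − 6239) = 290.4/363 = 0.8
a = 5424.2 − 0.8(6239) = 5424.2 − 4991.2 = 433
Break-even: Y = a/(1−MPC) = 433/0.2 = 2165

Y = 2165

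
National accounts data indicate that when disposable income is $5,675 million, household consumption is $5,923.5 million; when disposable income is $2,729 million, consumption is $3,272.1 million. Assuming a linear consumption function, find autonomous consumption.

MPC = ΔC/ΔY = (5923.5 − 3272.1)/(5675 − 2729) = 2651.4/2946 = 0.9
a = C − MPC·Y = 3272.1 − 0.9(2729) = 3272.1 − 2456.1 = 816

a = 816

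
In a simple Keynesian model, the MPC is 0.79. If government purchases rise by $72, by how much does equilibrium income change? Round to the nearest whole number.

The multiplier is 1/(1 − MPC) = 1/0.21.
ΔY = 72/0.21 = 342.86 ≈ 343

ΔY ≈ 343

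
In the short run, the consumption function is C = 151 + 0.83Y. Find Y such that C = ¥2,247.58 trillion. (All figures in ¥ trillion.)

151 + 0.83Y = 2247.58
0.83Y = 2096.58, so Y = 2096.58/0.83 = 2526

Y = 2526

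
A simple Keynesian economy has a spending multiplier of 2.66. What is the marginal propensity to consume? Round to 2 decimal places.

MPC = 0.62

k = 1/(1 − MPC), so 1 − MPC = 1/k = 1/2.66 = 0.3759
MPC = 1 − 0.3759 = 0.62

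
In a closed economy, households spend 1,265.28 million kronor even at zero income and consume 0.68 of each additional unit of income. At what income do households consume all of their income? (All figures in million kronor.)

Y = 3954

At break-even, C = Y: 1265.28 + 0.68Y = Y
0.32Y = 1265.28, so Y = 1265.28/0.32 = 3954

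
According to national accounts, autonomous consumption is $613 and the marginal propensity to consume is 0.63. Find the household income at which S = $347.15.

Y = 2595

S = Y − C = -613 + 0.37Y
-613 + 0.37Y = 347.15, so 0.37Y = 960.15 and Y = 2595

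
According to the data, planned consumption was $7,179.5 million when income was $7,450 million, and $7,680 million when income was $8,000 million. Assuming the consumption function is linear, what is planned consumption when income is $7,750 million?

MPC = (7680 − 7179.5)/(8000 − 7450) = 500.5/550 = 0.91
a = 7179.5 − 0.91(7450) = 7179.5 − 6779.5 = 400
C = 400 + 0.91(7750) = 400 + 7052.5 = 7452.5

C = 7452.5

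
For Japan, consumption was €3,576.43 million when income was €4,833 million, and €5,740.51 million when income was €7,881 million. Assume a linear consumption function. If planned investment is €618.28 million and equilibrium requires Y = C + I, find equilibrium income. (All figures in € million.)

Y = 2632

MPC = (5740.51 − 3576.43)/(7881 − 4833) = 2164.08/3048 = 0.71
a = 3576.43 − 0.71(4833) = 145
Equilibrium: Y = 145 + 0.71Y + 618.28
0.29Y = 763.28, so Y = 763.28/0.29 = 2632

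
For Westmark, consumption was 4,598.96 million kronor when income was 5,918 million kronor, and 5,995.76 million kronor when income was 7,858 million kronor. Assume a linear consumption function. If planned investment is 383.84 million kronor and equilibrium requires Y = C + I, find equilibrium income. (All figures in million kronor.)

Y = 2578

MPC = (5995.76 − 4598.96)/(7858 − 5918) = 1396.8/1940 = 0.72
a = 4598.96 − 0.72(5918) = 338
Equilibrium: Y = 338 + 0.72Y + 383.84
0.28Y = 721.84, so Y = 721.84/0.28 = 2578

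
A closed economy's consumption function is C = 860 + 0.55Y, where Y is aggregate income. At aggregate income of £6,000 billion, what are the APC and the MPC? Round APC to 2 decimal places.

MPC = 0.55 (the slope of the consumption function)
C = 860 + 0.55(6000) = 4160, so APC = 4160/6000 = 0.69

APC = 0.69; MPC = 0.55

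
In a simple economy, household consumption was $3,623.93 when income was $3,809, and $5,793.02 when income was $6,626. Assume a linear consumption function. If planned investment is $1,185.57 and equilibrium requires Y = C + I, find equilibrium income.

Y = 8159

MPC = (5793.02 − 3623.93)/(6626 − 3809) = 2169.09/2817 = 0.77
a = 3623.93 − 0.77(3809) = 691
Equilibrium: Y = 691 + 0.77Y + 1185.57
0.23Y = 1876.57, so Y = 1876.57/0.23 = 8159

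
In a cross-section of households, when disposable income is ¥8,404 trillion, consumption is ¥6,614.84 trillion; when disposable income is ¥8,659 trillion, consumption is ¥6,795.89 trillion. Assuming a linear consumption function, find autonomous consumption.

a = 648

MPC = ΔC/ΔY = (6795.89 − 6614.84)/(8659 − 8404) = 181.05/255 = 0.71
a = C − MPC·Y = 6614.84 − 0.71(8404) = 6614.84 − 5966.84 = 648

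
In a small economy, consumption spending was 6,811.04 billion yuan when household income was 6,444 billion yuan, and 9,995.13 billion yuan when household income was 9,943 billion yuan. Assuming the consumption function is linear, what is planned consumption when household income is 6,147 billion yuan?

C = 6540.77

MPC = (9995.13 − 6811.04)/(9943 − 6444) = 3184.09/3499 = 0.91
a = 6811.04 − 0.91(6444) = 6811.04 − 5864.04 = 947
C = 947 + 0.91(6147) = 947 + 5593.77 = 6540.77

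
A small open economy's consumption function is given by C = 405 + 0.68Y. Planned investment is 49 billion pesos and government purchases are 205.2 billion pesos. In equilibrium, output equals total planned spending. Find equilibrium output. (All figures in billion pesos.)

Y = C + I + G = 405 + 0.68Y + 49 + 205.2
Y − 0.68Y = 659.2
0.32Y = 659.2, so Y = 659.2/0.32 = 2060

Y = 2060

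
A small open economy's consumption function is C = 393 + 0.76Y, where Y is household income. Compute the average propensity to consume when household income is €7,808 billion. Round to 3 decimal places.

APC = 0.810

C = 393 + 0.76(7808) = 6327.08
APC = C/Y = 6327.08/7808 = 0.810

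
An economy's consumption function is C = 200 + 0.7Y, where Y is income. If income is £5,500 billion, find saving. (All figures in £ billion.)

C = 200 + 0.7(5500) = 200 + 3850 = 4050
S = Y − C = 5500 − 4050 = 1450

S = 1450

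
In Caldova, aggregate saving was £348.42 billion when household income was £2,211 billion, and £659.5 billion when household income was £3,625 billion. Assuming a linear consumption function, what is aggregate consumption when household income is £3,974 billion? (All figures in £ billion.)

MPS = ΔS/ΔY = (659.5 − 348.42)/(3625 − 2211) = 311.08/1414 = 0.22
MPC = 1 − MPS = 0.78
Autonomous saving = 348.42 − 0.22(2211) = -138, so a = 138
C = 138 + 0.78(3974) = 138 + 3099.72 = 3237.72

C = 3237.72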